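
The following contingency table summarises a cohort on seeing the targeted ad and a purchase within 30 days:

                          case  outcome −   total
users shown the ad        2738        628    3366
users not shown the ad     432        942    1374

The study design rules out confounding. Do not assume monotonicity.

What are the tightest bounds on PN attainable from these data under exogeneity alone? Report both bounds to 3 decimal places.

p₁ = P(outcome | exposed) = 2738/3366 = 0.81343
p₀ = P(outcome | unexposed) = 432/1374 = 0.31441
Under exogeneity alone the bounds on PN are max{0,(p₁−p₀)/p₁} ≤ PN ≤ min{1,(1−p₀)/p₁}.
  lower = (p₁ − p₀)/p₁ = 0.49902 / 0.81343 ≈ 0.6135
  upper = min{1, (1 − p₀)/p₁} = 0.68559 / 0.81343 ≈ 0.8428

0.613 ≤ PN ≤ 0.843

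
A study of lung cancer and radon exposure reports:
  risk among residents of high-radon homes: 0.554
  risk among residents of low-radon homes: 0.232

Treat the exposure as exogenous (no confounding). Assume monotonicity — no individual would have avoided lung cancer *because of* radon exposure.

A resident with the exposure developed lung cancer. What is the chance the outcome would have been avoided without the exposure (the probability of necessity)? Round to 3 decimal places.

PN ≈ 0.581

Let p₁ = 0.554, p₀ = 0.232.
Under exogeneity and monotonicity, PN = (p₁ − p₀) / p₁.
PN = (0.554 − 0.232) / 0.554 = 0.322 / 0.554 ≈ 0.5812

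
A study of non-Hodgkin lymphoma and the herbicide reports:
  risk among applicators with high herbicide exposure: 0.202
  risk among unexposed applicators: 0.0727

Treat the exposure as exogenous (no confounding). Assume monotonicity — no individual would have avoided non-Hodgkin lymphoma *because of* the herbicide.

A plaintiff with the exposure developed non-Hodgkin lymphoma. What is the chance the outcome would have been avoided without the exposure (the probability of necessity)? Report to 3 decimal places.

PN ≈ 0.640

Let p₁ = 0.202, p₀ = 0.0727.
Under exogeneity and monotonicity, PN = (p₁ − p₀) / p₁.
PN = (0.202 − 0.0727) / 0.202 = 0.1293 / 0.202 ≈ 0.6401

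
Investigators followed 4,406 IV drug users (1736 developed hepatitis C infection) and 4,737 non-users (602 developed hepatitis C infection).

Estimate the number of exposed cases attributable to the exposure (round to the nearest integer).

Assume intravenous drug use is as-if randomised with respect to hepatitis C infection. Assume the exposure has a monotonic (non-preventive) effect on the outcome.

about 1176 cases

p₁ = P(outcome | exposed) = 1736/4406 = 0.39401
p₀ = P(outcome | unexposed) = 602/4737 = 0.12708
PN = (p₁ − p₀)/p₁ = (0.39401 − 0.12708) / 0.39401 ≈ 0.67746.
Attributable cases ≈ PN × (exposed cases) = 0.67746 × 1736 ≈ 1176.07.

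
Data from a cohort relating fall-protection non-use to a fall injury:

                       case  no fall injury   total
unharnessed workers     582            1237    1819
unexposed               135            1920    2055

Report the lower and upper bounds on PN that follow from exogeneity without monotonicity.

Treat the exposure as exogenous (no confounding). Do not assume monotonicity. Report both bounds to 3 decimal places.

0.795 ≤ PN ≤ 1.000

p₁ = P(outcome | exposed) = 582/1819 = 0.31996
p₀ = P(outcome | unexposed) = 135/2055 = 0.065693
Under exogeneity alone the bounds on PN are max{0,(p₁−p₀)/p₁} ≤ PN ≤ min{1,(1−p₀)/p₁}.
  lower = (p₁ − p₀)/p₁ = 0.25426 / 0.31996 ≈ 0.7947
  upper = min{1, (1 − p₀)/p₁} = 0.93431 / 0.31996 ≈ 2.9201 → capped at 1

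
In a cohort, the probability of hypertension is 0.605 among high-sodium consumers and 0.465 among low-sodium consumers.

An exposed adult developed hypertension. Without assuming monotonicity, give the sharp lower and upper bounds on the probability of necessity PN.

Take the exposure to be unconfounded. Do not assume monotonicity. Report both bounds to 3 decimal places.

Let p₁ = 0.605, p₀ = 0.465.
Under exogeneity alone the bounds on PN are max{0,(p₁−p₀)/p₁} ≤ PN ≤ min{1,(1−p₀)/p₁}.
  lower = (p₁ − p₀)/p₁ = 0.14 / 0.605 ≈ 0.2314
  upper = min{1, (1 − p₀)/p₁} = 0.535 / 0.605 ≈ 0.8843

0.231 ≤ PN ≤ 0.884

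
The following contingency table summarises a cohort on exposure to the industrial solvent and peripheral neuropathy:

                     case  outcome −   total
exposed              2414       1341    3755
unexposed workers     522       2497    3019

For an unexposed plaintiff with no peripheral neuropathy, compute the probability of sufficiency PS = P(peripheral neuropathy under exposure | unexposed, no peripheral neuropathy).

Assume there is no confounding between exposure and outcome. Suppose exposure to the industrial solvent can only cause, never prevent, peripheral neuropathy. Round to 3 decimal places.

PS ≈ 0.568

p₁ = P(outcome | exposed) = 2414/3755 = 0.64288
p₀ = P(outcome | unexposed) = 522/3019 = 0.1729
Under exogeneity and monotonicity, PS = (p₁ − p₀) / (1 − p₀).
PS = (0.64288 − 0.1729) / (1 − 0.1729) = 0.46997 / 0.8271 ≈ 0.5682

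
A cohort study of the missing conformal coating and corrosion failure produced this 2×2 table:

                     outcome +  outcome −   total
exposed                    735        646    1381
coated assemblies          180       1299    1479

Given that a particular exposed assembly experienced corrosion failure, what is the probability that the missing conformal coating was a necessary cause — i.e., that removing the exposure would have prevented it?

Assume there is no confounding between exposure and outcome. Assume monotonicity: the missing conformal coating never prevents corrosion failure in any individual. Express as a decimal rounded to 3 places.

PN ≈ 0.771

p₁ = P(outcome | exposed) = 735/1381 = 0.53222
p₀ = P(outcome | unexposed) = 180/1479 = 0.1217
Under exogeneity and monotonicity, PN = (p₁ − p₀)/p₁.
PN = (0.53222 − 0.1217) / 0.53222 ≈ 0.7713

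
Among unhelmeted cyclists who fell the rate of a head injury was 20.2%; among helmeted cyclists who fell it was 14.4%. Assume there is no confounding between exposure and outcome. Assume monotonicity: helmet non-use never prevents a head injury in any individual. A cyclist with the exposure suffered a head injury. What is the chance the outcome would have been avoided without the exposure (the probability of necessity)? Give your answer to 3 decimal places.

p₁ = 0.202, p₀ = 0.144.
Under exogeneity and monotonicity, PN = (p₁ − p₀) / p₁.
PN = (0.202 − 0.144) / 0.202 = 0.058 / 0.202 ≈ 0.2871

PN ≈ 0.287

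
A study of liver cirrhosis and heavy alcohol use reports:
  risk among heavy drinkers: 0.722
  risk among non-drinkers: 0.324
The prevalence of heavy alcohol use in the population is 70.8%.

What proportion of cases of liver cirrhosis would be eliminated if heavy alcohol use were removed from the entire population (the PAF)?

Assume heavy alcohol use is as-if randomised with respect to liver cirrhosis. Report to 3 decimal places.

Let p₁ = 0.722, p₀ = 0.324.
Overall risk P(Y=1) = π·p₁ + (1−π)·p₀ = 0.708×0.722 + 0.292×0.324 = 0.60578.
Under exogeneity, PAF = [P(Y=1) − p₀] / P(Y=1).
PAF = (0.60578 − 0.324) / 0.60578 ≈ 0.4652

PAF ≈ 0.465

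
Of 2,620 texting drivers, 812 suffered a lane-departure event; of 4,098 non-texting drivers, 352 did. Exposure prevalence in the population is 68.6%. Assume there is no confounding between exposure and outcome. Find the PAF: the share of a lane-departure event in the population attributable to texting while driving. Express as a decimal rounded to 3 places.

p₁ = P(outcome | exposed) = 812/2620 = 0.30992
p₀ = P(outcome | unexposed) = 352/4098 = 0.085896
Overall risk P(Y=1) = π·p₁ + (1−π)·p₀ = 0.686×0.30992 + 0.314×0.085896 = 0.23958.
Under exogeneity, PAF = [P(Y=1) − p₀] / P(Y=1).
PAF = (0.23958 − 0.085896) / 0.23958 ≈ 0.6415

PAF ≈ 0.641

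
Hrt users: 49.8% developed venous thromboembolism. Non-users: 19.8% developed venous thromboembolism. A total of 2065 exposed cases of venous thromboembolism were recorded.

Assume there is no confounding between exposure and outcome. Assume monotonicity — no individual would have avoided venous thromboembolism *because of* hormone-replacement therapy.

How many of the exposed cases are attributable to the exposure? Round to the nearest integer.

p₁ = 0.498, p₀ = 0.198.
PN = (p₁ − p₀)/p₁ = (0.498 − 0.198) / 0.498 ≈ 0.60241.
Attributable cases ≈ PN × (exposed cases) = 0.60241 × 2065 ≈ 1243.98.

about 1244 cases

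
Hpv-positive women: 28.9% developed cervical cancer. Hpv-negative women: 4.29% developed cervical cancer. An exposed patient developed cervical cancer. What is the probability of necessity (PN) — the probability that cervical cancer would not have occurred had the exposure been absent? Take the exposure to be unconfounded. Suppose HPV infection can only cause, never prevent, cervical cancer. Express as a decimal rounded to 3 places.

p₁ = 0.289, p₀ = 0.0429.
Under exogeneity and monotonicity, PN = (p₁ − p₀) / p₁.
PN = (0.289 − 0.0429) / 0.289 = 0.2461 / 0.289 ≈ 0.8516

PN ≈ 0.852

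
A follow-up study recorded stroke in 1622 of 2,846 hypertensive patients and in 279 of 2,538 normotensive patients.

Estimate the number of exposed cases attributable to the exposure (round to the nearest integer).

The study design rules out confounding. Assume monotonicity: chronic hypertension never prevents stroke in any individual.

p₁ = P(outcome | exposed) = 1622/2846 = 0.56992
p₀ = P(outcome | unexposed) = 279/2538 = 0.10993
PN = (p₁ − p₀)/p₁ = (0.56992 − 0.10993) / 0.56992 ≈ 0.80712.
Attributable cases ≈ PN × (exposed cases) = 0.80712 × 1622 ≈ 1309.14.

about 1309 cases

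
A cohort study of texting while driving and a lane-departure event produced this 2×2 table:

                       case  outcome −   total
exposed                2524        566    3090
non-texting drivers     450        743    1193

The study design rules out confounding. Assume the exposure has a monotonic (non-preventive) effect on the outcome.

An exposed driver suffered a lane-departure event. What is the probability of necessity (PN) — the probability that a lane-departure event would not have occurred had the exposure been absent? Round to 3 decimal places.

PN ≈ 0.538

p₁ = P(outcome | exposed) = 2524/3090 = 0.81683
p₀ = P(outcome | unexposed) = 450/1193 = 0.3772
Under exogeneity and monotonicity, PN = (p₁ − p₀)/p₁.
PN = (0.81683 − 0.3772) / 0.81683 ≈ 0.5382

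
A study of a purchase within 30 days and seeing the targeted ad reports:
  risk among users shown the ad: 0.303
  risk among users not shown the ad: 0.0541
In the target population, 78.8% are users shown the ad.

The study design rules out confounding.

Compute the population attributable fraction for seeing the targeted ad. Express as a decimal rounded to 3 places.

Let p₁ = 0.303, p₀ = 0.0541.
Overall risk P(Y=1) = π·p₁ + (1−π)·p₀ = 0.788×0.303 + 0.212×0.0541 = 0.25023.
Under exogeneity, PAF = [P(Y=1) − p₀] / P(Y=1).
PAF = (0.25023 − 0.0541) / 0.25023 ≈ 0.7838

PAF ≈ 0.784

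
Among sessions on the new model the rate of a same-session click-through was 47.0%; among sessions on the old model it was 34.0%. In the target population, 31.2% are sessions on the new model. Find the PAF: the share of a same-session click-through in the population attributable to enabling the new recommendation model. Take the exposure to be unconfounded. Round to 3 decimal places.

PAF ≈ 0.107

p₁ = 0.47, p₀ = 0.34.
Overall risk P(Y=1) = π·p₁ + (1−π)·p₀ = 0.312×0.47 + 0.688×0.34 = 0.38056.
Under exogeneity, PAF = [P(Y=1) − p₀] / P(Y=1).
PAF = (0.38056 − 0.34) / 0.38056 ≈ 0.1066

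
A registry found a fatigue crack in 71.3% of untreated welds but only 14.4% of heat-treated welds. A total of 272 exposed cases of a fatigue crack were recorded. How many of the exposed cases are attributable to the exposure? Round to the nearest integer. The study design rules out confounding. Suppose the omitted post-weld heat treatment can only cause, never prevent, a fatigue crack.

p₁ = 0.713, p₀ = 0.144.
PN = (p₁ − p₀)/p₁ = (0.713 − 0.144) / 0.713 ≈ 0.79804.
Attributable cases ≈ PN × (exposed cases) = 0.79804 × 272 ≈ 217.07.

about 217 cases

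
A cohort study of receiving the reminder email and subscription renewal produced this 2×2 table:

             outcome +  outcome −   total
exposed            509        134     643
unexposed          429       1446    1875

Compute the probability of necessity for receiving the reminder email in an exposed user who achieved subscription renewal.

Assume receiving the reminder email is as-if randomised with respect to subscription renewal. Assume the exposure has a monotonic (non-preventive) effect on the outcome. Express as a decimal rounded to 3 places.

p₁ = P(outcome | exposed) = 509/643 = 0.7916
p₀ = P(outcome | unexposed) = 429/1875 = 0.2288
Under exogeneity and monotonicity, PN = (p₁ − p₀)/p₁.
PN = (0.7916 − 0.2288) / 0.7916 ≈ 0.7110

PN ≈ 0.711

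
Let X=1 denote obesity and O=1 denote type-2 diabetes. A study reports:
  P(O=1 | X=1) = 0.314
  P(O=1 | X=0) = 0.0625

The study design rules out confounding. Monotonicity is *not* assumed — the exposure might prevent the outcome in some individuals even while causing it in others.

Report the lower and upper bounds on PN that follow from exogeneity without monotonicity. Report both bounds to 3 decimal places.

0.801 ≤ PN ≤ 1.000

Let p₁ = 0.314, p₀ = 0.0625.
Under exogeneity alone the bounds on PN are max{0,(p₁−p₀)/p₁} ≤ PN ≤ min{1,(1−p₀)/p₁}.
  lower = (p₁ − p₀)/p₁ = 0.2515 / 0.314 ≈ 0.8010
  upper = min{1, (1 − p₀)/p₁} = 0.9375 / 0.314 ≈ 2.9857 → capped at 1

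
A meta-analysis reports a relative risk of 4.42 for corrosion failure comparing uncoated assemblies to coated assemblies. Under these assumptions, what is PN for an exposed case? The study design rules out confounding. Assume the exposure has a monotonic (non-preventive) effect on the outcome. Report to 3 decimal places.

Under exogeneity and monotonicity, PN = (RR − 1) / RR = 1 − 1/RR.
PN = (4.42 − 1) / 4.42 = 3.42 / 4.42 ≈ 0.7738

PN ≈ 0.774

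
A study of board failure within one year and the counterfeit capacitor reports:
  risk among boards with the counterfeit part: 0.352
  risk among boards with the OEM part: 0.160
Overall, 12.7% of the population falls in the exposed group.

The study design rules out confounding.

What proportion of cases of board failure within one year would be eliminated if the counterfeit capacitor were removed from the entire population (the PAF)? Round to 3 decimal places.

PAF ≈ 0.132

Let p₁ = 0.352, p₀ = 0.16.
Overall risk P(Y=1) = π·p₁ + (1−π)·p₀ = 0.127×0.352 + 0.873×0.16 = 0.18438.
Under exogeneity, PAF = [P(Y=1) − p₀] / P(Y=1).
PAF = (0.18438 − 0.16) / 0.18438 ≈ 0.1322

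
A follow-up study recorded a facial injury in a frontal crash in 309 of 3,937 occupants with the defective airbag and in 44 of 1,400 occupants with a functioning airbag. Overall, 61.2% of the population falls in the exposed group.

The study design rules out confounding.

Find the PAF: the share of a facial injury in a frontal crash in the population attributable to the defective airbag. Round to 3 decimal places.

p₁ = P(outcome | exposed) = 309/3937 = 0.078486
p₀ = P(outcome | unexposed) = 44/1400 = 0.031429
Overall risk P(Y=1) = π·p₁ + (1−π)·p₀ = 0.612×0.078486 + 0.388×0.031429 = 0.060228.
Under exogeneity, PAF = [P(Y=1) − p₀] / P(Y=1).
PAF = (0.060228 − 0.031429) / 0.060228 ≈ 0.4782

PAF ≈ 0.478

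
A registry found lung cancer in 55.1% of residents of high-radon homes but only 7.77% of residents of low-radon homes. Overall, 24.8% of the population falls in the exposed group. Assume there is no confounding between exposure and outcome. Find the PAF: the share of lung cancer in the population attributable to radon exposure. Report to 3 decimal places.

p₁ = 0.551, p₀ = 0.0777.
Overall risk P(Y=1) = π·p₁ + (1−π)·p₀ = 0.248×0.551 + 0.752×0.0777 = 0.19508.
Under exogeneity, PAF = [P(Y=1) − p₀] / P(Y=1).
PAF = (0.19508 − 0.0777) / 0.19508 ≈ 0.6017

PAF ≈ 0.602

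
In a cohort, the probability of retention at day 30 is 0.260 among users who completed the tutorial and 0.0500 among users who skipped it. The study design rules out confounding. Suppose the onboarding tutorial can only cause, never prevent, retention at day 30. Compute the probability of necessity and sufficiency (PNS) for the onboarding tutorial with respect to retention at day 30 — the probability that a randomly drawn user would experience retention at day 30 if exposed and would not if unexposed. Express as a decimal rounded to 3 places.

Let p₁ = 0.26, p₀ = 0.05.
Under exogeneity and monotonicity, PNS = p₁ − p₀.
PNS = 0.26 − 0.05 = 0.21

PNS ≈ 0.210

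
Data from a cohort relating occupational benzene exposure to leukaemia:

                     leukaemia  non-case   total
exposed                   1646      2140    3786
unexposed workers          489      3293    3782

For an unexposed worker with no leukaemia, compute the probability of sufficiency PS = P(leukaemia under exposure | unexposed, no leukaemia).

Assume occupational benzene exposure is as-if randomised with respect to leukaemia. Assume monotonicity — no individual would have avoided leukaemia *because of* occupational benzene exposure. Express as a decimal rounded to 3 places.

p₁ = P(outcome | exposed) = 1646/3786 = 0.43476
p₀ = P(outcome | unexposed) = 489/3782 = 0.1293
Under exogeneity and monotonicity, PS = (p₁ − p₀) / (1 − p₀).
PS = (0.43476 − 0.1293) / (1 − 0.1293) = 0.30546 / 0.8707 ≈ 0.3508

PS ≈ 0.351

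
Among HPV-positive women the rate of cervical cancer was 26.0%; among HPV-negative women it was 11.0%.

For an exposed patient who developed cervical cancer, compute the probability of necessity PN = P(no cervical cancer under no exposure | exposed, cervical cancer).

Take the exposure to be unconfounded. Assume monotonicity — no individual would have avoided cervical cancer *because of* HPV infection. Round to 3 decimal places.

p₁ = 0.26, p₀ = 0.11.
Under exogeneity and monotonicity, PN = (p₁ − p₀) / p₁.
PN = (0.26 − 0.11) / 0.26 = 0.15 / 0.26 ≈ 0.5769

PN ≈ 0.577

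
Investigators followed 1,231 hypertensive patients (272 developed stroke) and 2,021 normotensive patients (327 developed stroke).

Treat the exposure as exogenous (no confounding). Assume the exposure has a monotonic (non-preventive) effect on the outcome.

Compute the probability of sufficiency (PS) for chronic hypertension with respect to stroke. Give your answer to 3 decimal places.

PS ≈ 0.071

p₁ = P(outcome | exposed) = 272/1231 = 0.22096
p₀ = P(outcome | unexposed) = 327/2021 = 0.1618
Under exogeneity and monotonicity, PS = (p₁ − p₀) / (1 − p₀).
PS = (0.22096 − 0.1618) / (1 − 0.1618) = 0.059157 / 0.8382 ≈ 0.0706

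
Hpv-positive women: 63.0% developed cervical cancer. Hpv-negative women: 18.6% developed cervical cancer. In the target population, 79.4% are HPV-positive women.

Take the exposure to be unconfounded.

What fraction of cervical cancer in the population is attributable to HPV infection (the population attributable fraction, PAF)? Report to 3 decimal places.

p₁ = 0.63, p₀ = 0.186.
Overall risk P(Y=1) = π·p₁ + (1−π)·p₀ = 0.794×0.63 + 0.206×0.186 = 0.53854.
Under exogeneity, PAF = [P(Y=1) − p₀] / P(Y=1).
PAF = (0.53854 − 0.186) / 0.53854 ≈ 0.6546

PAF ≈ 0.655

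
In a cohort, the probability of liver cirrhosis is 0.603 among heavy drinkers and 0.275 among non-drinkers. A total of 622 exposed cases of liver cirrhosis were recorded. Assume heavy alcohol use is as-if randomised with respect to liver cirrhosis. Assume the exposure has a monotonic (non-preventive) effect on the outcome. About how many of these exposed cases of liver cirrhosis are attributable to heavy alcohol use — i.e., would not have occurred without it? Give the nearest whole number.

Let p₁ = 0.603, p₀ = 0.275.
PN = (p₁ − p₀)/p₁ = (0.603 − 0.275) / 0.603 ≈ 0.54395.
Attributable cases ≈ PN × (exposed cases) = 0.54395 × 622 ≈ 338.33.

about 338 cases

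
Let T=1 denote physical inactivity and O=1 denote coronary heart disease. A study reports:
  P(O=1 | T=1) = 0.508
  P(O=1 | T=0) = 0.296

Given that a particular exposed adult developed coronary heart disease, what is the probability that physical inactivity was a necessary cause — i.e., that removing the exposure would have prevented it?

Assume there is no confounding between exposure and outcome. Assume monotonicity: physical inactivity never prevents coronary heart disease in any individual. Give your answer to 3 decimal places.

Let p₁ = 0.508, p₀ = 0.296.
Under exogeneity and monotonicity, PN = (p₁ − p₀) / p₁.
PN = (0.508 − 0.296) / 0.508 = 0.212 / 0.508 ≈ 0.4173

PN ≈ 0.417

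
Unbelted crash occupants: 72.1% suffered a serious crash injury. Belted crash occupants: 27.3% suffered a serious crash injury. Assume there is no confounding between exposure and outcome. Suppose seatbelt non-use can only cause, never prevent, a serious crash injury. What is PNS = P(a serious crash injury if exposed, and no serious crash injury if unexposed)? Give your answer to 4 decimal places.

PNS ≈ 0.4480

p₁ = 0.721, p₀ = 0.273.
Under exogeneity and monotonicity, PNS = p₁ − p₀.
PNS = 0.721 − 0.273 = 0.448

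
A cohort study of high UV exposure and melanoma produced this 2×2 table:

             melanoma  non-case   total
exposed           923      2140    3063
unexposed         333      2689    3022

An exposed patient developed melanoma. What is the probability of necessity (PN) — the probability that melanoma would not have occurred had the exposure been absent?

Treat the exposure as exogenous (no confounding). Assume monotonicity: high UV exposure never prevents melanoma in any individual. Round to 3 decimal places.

p₁ = P(outcome | exposed) = 923/3063 = 0.30134
p₀ = P(outcome | unexposed) = 333/3022 = 0.11019
Under exogeneity and monotonicity, PN = (p₁ − p₀) / p₁.
PN = (0.30134 − 0.11019) / 0.30134 = 0.19115 / 0.30134 ≈ 0.6343

PN ≈ 0.634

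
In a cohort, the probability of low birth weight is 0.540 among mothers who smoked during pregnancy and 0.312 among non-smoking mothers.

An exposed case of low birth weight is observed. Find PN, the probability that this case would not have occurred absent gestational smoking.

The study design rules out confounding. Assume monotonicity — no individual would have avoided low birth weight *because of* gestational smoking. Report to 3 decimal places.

PN ≈ 0.422

Let p₁ = 0.54, p₀ = 0.312.
Under exogeneity and monotonicity, PN = (p₁ − p₀) / p₁.
PN = (0.54 − 0.312) / 0.54 = 0.228 / 0.54 ≈ 0.4222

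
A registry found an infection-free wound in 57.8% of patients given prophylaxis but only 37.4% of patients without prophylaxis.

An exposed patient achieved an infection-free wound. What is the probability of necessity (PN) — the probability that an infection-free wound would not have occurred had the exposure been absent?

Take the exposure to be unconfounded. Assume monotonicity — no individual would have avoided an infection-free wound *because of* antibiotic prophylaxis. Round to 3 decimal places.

PN ≈ 0.353

p₁ = 0.578, p₀ = 0.374.
Under exogeneity and monotonicity, PN = (p₁ − p₀) / p₁.
PN = (0.578 − 0.374) / 0.578 = 0.204 / 0.578 ≈ 0.3529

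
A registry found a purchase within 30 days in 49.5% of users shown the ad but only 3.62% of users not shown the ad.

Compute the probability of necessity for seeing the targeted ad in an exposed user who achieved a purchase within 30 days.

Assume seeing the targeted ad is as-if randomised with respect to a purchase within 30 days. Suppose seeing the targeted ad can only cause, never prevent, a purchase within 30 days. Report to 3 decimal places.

PN ≈ 0.927

p₁ = 0.495, p₀ = 0.0362.
Under exogeneity and monotonicity, PN = (p₁ − p₀) / p₁.
PN = (0.495 − 0.0362) / 0.495 = 0.4588 / 0.495 ≈ 0.9269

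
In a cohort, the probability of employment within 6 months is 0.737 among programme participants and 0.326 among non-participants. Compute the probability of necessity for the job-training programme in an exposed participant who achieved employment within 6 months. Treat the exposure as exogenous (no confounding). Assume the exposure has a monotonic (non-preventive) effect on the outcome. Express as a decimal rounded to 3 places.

Let p₁ = 0.737, p₀ = 0.326.
Under exogeneity and monotonicity, PN = (p₁ − p₀) / p₁.
PN = (0.737 − 0.326) / 0.737 = 0.411 / 0.737 ≈ 0.5577

PN ≈ 0.558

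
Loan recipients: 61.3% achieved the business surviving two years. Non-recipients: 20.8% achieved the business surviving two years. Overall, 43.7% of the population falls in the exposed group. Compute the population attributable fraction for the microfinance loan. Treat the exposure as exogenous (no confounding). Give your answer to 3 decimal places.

p₁ = 0.613, p₀ = 0.208.
Overall risk P(Y=1) = π·p₁ + (1−π)·p₀ = 0.437×0.613 + 0.563×0.208 = 0.38499.
Under exogeneity, PAF = [P(Y=1) − p₀] / P(Y=1).
PAF = (0.38499 − 0.208) / 0.38499 ≈ 0.4597

PAF ≈ 0.460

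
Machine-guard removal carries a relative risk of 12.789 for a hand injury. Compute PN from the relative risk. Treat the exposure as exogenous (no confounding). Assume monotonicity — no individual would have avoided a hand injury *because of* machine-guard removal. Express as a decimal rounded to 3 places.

Under exogeneity and monotonicity, PN = (RR − 1) / RR = 1 − 1/RR.
PN = (12.789 − 1) / 12.789 = 11.79 / 12.789 ≈ 0.9218

PN ≈ 0.922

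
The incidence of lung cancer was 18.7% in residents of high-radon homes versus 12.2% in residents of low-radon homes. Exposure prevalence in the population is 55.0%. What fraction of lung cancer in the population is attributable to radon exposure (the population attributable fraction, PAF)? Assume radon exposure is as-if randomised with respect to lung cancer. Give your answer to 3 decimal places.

PAF ≈ 0.227

p₁ = 0.187, p₀ = 0.122.
Overall risk P(Y=1) = π·p₁ + (1−π)·p₀ = 0.55×0.187 + 0.45×0.122 = 0.15775.
Under exogeneity, PAF = [P(Y=1) − p₀] / P(Y=1).
PAF = (0.15775 − 0.122) / 0.15775 ≈ 0.2266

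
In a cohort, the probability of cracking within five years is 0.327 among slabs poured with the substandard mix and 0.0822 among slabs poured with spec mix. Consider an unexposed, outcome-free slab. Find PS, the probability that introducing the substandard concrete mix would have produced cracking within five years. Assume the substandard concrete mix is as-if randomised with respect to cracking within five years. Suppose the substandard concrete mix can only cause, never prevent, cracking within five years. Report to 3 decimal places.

Let p₁ = 0.327, p₀ = 0.0822.
Under exogeneity and monotonicity, PS = (p₁ − p₀) / (1 − p₀).
PS = (0.327 − 0.0822) / (1 − 0.0822) = 0.2448 / 0.9178 ≈ 0.2667

PS ≈ 0.267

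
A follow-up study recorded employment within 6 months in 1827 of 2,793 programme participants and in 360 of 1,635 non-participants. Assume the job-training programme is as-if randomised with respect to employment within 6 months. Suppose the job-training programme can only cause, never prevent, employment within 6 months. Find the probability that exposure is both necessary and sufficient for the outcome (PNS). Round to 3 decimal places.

p₁ = P(outcome | exposed) = 1827/2793 = 0.65414
p₀ = P(outcome | unexposed) = 360/1635 = 0.22018
Under exogeneity and monotonicity, PNS = p₁ − p₀.
PNS = 0.65414 − 0.22018 = 0.43395

PNS ≈ 0.434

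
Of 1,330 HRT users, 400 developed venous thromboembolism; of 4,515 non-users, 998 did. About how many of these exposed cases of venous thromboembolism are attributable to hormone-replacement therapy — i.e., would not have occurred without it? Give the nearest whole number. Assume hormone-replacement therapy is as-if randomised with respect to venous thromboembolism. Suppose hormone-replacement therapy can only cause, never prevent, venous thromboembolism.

about 106 cases

p₁ = P(outcome | exposed) = 400/1330 = 0.30075
p₀ = P(outcome | unexposed) = 998/4515 = 0.22104
PN = (p₁ − p₀)/p₁ = (0.30075 − 0.22104) / 0.30075 ≈ 0.26504.
Attributable cases ≈ PN × (exposed cases) = 0.26504 × 400 ≈ 106.02.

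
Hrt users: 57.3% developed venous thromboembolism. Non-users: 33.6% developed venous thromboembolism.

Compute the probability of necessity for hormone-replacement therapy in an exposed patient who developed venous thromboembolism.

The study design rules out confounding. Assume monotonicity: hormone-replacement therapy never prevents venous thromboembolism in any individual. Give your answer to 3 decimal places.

PN ≈ 0.414

p₁ = 0.573, p₀ = 0.336.
Under exogeneity and monotonicity, PN = (p₁ − p₀) / p₁.
PN = (0.573 − 0.336) / 0.573 = 0.237 / 0.573 ≈ 0.4136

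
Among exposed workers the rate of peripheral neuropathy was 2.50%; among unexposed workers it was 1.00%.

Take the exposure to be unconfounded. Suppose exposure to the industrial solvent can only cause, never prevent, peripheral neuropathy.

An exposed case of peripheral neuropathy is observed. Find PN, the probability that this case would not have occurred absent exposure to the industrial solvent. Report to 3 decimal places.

PN ≈ 0.600

p₁ = 0.025, p₀ = 0.01.
Under exogeneity and monotonicity, PN = (p₁ − p₀) / p₁.
PN = (0.025 − 0.01) / 0.025 = 0.015 / 0.025 ≈ 0.6000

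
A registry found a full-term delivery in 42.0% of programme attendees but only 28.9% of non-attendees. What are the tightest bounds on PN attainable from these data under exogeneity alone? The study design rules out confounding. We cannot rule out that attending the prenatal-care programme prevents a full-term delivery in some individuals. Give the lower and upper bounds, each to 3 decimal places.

0.312 ≤ PN ≤ 1.000

p₁ = 0.42, p₀ = 0.289.
Under exogeneity alone the bounds on PN are max{0,(p₁−p₀)/p₁} ≤ PN ≤ min{1,(1−p₀)/p₁}.
  lower = (p₁ − p₀)/p₁ = 0.131 / 0.42 ≈ 0.3119
  upper = min{1, (1 − p₀)/p₁} = 0.711 / 0.42 ≈ 1.6929 → capped at 1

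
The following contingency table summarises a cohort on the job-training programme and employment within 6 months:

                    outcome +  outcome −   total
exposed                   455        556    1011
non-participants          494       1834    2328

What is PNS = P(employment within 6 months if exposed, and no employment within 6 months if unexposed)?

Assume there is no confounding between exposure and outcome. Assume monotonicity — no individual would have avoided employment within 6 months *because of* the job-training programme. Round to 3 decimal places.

PNS ≈ 0.238

p₁ = P(outcome | exposed) = 455/1011 = 0.45005
p₀ = P(outcome | unexposed) = 494/2328 = 0.2122
Under exogeneity and monotonicity, PNS = p₁ − p₀.
PNS = 0.45005 − 0.2122 = 0.23785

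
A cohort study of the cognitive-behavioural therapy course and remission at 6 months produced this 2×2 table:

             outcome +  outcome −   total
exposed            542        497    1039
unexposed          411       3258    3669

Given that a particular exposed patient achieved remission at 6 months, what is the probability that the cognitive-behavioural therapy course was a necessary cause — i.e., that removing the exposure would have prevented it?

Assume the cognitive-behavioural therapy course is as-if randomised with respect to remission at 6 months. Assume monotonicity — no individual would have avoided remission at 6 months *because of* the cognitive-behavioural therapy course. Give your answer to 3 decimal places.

PN ≈ 0.785

p₁ = P(outcome | exposed) = 542/1039 = 0.52166
p₀ = P(outcome | unexposed) = 411/3669 = 0.11202
Under exogeneity and monotonicity, PN = (p₁ − p₀)/p₁.
PN = (0.52166 − 0.11202) / 0.52166 ≈ 0.7853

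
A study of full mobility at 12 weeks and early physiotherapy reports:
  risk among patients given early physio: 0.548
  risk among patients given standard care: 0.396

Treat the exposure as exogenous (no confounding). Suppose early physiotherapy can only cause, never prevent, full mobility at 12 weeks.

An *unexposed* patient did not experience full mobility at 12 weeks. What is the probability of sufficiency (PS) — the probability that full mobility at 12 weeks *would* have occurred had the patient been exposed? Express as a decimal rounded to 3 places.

Let p₁ = 0.548, p₀ = 0.396.
Under exogeneity and monotonicity, PS = (p₁ − p₀) / (1 − p₀).
PS = (0.548 − 0.396) / (1 − 0.396) = 0.152 / 0.604 ≈ 0.2517

PS ≈ 0.252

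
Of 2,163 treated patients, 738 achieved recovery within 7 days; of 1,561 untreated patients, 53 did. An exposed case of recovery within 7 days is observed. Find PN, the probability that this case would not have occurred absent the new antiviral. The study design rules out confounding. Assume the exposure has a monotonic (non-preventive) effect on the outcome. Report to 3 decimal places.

p₁ = P(outcome | exposed) = 738/2163 = 0.34119
p₀ = P(outcome | unexposed) = 53/1561 = 0.033953
Under exogeneity and monotonicity, PN = (p₁ − p₀) / p₁.
PN = (0.34119 − 0.033953) / 0.34119 = 0.30724 / 0.34119 ≈ 0.9005

PN ≈ 0.900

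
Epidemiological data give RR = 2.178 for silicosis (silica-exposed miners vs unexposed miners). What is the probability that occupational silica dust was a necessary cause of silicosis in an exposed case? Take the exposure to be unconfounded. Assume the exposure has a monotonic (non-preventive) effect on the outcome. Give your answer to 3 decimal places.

PN ≈ 0.541

Under exogeneity and monotonicity, PN = (RR − 1) / RR = 1 − 1/RR.
PN = (2.178 − 1) / 2.178 = 1.178 / 2.178 ≈ 0.5409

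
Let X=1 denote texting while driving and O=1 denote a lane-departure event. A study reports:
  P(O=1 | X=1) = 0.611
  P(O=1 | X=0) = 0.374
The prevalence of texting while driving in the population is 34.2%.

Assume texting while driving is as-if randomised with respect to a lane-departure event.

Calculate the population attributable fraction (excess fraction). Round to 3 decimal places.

PAF ≈ 0.178

Let p₁ = 0.611, p₀ = 0.374.
Overall risk P(Y=1) = π·p₁ + (1−π)·p₀ = 0.342×0.611 + 0.658×0.374 = 0.45505.
Under exogeneity, PAF = [P(Y=1) − p₀] / P(Y=1).
PAF = (0.45505 − 0.374) / 0.45505 ≈ 0.1781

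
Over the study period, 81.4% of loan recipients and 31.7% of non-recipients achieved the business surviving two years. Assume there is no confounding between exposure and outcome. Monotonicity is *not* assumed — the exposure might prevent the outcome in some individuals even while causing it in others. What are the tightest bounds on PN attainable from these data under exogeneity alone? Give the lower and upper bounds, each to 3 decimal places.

p₁ = 0.814, p₀ = 0.317.
Under exogeneity alone the bounds on PN are max{0,(p₁−p₀)/p₁} ≤ PN ≤ min{1,(1−p₀)/p₁}.
  lower = (p₁ − p₀)/p₁ = 0.497 / 0.814 ≈ 0.6106
  upper = min{1, (1 − p₀)/p₁} = 0.683 / 0.814 ≈ 0.8391

0.611 ≤ PN ≤ 0.839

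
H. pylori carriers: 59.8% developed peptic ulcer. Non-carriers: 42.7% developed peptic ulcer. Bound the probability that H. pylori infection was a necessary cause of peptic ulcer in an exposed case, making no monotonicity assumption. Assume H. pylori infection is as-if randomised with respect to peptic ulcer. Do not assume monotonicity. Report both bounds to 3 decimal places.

0.286 ≤ PN ≤ 0.958

p₁ = 0.598, p₀ = 0.427.
Under exogeneity alone the bounds on PN are max{0,(p₁−p₀)/p₁} ≤ PN ≤ min{1,(1−p₀)/p₁}.
  lower = (p₁ − p₀)/p₁ = 0.171 / 0.598 ≈ 0.2860
  upper = min{1, (1 − p₀)/p₁} = 0.573 / 0.598 ≈ 0.9582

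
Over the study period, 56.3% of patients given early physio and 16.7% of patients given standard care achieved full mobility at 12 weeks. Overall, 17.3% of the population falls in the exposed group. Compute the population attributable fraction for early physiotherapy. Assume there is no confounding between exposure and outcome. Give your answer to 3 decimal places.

p₁ = 0.563, p₀ = 0.167.
Overall risk P(Y=1) = π·p₁ + (1−π)·p₀ = 0.173×0.563 + 0.827×0.167 = 0.23551.
Under exogeneity, PAF = [P(Y=1) − p₀] / P(Y=1).
PAF = (0.23551 − 0.167) / 0.23551 ≈ 0.2909

PAF ≈ 0.291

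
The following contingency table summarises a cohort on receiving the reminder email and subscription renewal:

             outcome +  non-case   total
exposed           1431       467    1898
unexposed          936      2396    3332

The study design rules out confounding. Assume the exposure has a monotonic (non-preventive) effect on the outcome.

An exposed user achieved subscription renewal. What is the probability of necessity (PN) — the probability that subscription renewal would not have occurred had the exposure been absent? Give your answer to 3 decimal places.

p₁ = P(outcome | exposed) = 1431/1898 = 0.75395
p₀ = P(outcome | unexposed) = 936/3332 = 0.28091
Under exogeneity and monotonicity, PN = (p₁ − p₀)/p₁.
PN = (0.75395 − 0.28091) / 0.75395 ≈ 0.6274

PN ≈ 0.627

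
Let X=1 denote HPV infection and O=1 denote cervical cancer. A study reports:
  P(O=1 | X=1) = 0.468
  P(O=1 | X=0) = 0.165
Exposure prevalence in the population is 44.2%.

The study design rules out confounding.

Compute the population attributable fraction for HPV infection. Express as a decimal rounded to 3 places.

Let p₁ = 0.468, p₀ = 0.165.
Overall risk P(Y=1) = π·p₁ + (1−π)·p₀ = 0.442×0.468 + 0.558×0.165 = 0.29893.
Under exogeneity, PAF = [P(Y=1) − p₀] / P(Y=1).
PAF = (0.29893 − 0.165) / 0.29893 ≈ 0.4480

PAF ≈ 0.448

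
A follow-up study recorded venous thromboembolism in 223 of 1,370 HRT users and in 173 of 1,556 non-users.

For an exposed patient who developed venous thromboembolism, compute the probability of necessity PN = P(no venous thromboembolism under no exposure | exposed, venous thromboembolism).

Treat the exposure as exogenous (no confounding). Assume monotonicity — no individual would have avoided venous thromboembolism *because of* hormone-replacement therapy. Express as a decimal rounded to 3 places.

PN ≈ 0.317

p₁ = P(outcome | exposed) = 223/1370 = 0.16277
p₀ = P(outcome | unexposed) = 173/1556 = 0.11118
Under exogeneity and monotonicity, PN = (p₁ − p₀) / p₁.
PN = (0.16277 − 0.11118) / 0.16277 = 0.051591 / 0.16277 ≈ 0.3170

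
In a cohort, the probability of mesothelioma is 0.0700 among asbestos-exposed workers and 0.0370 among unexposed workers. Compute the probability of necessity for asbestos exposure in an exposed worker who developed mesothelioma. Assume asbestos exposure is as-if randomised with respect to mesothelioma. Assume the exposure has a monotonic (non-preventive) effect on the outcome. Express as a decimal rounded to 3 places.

Let p₁ = 0.07, p₀ = 0.037.
Under exogeneity and monotonicity, PN = (p₁ − p₀) / p₁.
PN = (0.07 − 0.037) / 0.07 = 0.033 / 0.07 ≈ 0.4714

PN ≈ 0.471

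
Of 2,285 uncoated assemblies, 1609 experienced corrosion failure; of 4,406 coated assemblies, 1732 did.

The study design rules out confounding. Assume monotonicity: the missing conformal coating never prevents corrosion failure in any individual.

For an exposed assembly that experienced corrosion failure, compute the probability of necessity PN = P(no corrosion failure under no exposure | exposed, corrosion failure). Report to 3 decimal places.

PN ≈ 0.442

p₁ = P(outcome | exposed) = 1609/2285 = 0.70416
p₀ = P(outcome | unexposed) = 1732/4406 = 0.3931
Under exogeneity and monotonicity, PN = (p₁ − p₀) / p₁.
PN = (0.70416 − 0.3931) / 0.70416 = 0.31106 / 0.70416 ≈ 0.4417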